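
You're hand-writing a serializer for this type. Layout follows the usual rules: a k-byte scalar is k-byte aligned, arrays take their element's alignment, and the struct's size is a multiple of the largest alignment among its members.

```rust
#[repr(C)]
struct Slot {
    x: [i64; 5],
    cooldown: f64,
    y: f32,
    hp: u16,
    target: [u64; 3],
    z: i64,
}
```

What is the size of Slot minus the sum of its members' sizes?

2

x at 0 (size 40, align 8) → ends 40
cooldown at 40 (size 8, align 8) → ends 48
y at 48 (size 4, align 4) → ends 52
hp at 52 (size 2, align 2) → ends 54
pad 2 to align 8 for target
target at 56 (size 24, align 8) → ends 80
z at 80 (size 8, align 8) → ends 88
total 88 bytes, alignment 8
data bytes 86, size 88 → padding 2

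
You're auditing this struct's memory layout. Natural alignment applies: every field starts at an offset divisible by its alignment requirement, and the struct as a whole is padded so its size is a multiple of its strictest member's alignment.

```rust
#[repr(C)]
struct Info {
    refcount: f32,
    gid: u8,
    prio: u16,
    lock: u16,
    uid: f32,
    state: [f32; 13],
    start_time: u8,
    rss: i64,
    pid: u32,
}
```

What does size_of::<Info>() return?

88

refcount at 0 (size 4, align 4) → ends 4
gid at 4 (size 1, align 1) → ends 5
pad 1 to align 2 for prio
prio at 6 (size 2, align 2) → ends 8
lock at 8 (size 2, align 2) → ends 10
pad 2 to align 4 for uid
uid at 12 (size 4, align 4) → ends 16
state at 16 (size 52, align 4) → ends 68
start_time at 68 (size 1, align 1) → ends 69
pad 3 to align 8 for rss
rss at 72 (size 8, align 8) → ends 80
pid at 80 (size 4, align 4) → ends 84
tail pad 4 to reach multiple of 8
total 88 bytes, alignment 8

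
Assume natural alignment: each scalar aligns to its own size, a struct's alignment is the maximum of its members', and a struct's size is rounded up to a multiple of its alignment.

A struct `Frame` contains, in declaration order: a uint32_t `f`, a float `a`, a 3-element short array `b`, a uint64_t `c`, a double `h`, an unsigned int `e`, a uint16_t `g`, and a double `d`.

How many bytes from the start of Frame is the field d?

40

f at 0 (size 4, align 4) → ends 4
a at 4 (size 4, align 4) → ends 8
b at 8 (size 6, align 2) → ends 14
pad 2 to align 8 for c
c at 16 (size 8, align 8) → ends 24
h at 24 (size 8, align 8) → ends 32
e at 32 (size 4, align 4) → ends 36
g at 36 (size 2, align 2) → ends 38
pad 2 to align 8 for d
d at 40 (size 8, align 8) → ends 48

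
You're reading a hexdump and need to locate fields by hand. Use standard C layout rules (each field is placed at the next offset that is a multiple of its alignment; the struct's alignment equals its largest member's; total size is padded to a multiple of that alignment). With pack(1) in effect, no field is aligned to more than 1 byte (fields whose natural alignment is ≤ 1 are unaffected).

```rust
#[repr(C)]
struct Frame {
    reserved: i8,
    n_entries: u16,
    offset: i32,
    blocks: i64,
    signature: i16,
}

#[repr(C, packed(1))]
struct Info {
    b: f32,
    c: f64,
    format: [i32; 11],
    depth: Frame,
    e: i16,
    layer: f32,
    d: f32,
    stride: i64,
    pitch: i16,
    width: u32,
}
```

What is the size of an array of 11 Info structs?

Frame: @0: reserved [1B, align 1] → 1; +1 pad (align 2); @2: n_entries [2B, align 2] → 4; @4: offset [4B, align 4] → 8; @8: blocks [8B, align 8] → 16; @16: signature [2B, align 2] → 18; +6 tail pad (align 8); size 24, align 8
@0: b [4B, align 1] → 4
@4: c [8B, align 1] → 12
@12: format [44B, align 1] → 56
@56: depth [24B, align 1] → 80
@80: e [2B, align 1] → 82
@82: layer [4B, align 1] → 86
@86: d [4B, align 1] → 90
@90: stride [8B, align 1] → 98
@98: pitch [2B, align 1] → 100
@100: width [4B, align 1] → 104
size 104, align 1
array of 11: 11 × 104 = 1144

1144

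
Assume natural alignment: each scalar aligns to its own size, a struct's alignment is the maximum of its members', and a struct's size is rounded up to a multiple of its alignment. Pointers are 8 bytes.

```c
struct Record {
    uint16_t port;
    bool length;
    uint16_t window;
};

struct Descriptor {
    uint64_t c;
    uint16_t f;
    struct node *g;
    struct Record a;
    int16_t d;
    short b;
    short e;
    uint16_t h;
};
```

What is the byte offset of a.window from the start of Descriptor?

28

Record: port at 0 (size 2, align 2) → ends 2; length at 2 (size 1, align 1) → ends 3; pad 1 to align 2 for window; window at 4 (size 2, align 2) → ends 6; total 6 bytes, alignment 2
c at 0 (size 8, align 8) → ends 8
f at 8 (size 2, align 2) → ends 10
pad 6 to align 8 for g
g at 16 (size 8, align 8) → ends 24
a at 24 (size 6, align 2) → ends 30
within Record: window at 4
24 + 4 = 28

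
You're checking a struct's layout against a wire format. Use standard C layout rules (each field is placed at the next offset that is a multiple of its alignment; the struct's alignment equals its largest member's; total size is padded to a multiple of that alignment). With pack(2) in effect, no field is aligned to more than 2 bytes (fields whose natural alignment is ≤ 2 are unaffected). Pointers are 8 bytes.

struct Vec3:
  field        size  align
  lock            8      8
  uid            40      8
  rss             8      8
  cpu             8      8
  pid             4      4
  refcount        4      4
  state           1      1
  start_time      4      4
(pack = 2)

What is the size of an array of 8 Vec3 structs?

624

0..8  lock  (8B, 2-aligned)
8..48  uid  (40B, 2-aligned)
48..56  rss  (8B, 2-aligned)
56..64  cpu  (8B, 2-aligned)
64..68  pid  (4B, 2-aligned)
68..72  refcount  (4B, 2-aligned)
72..73  state  (1B, 1-aligned)
73..74  -- padding (1B)
74..78  start_time  (4B, 2-aligned)
sizeof = 78, alignof = 2
array of 8: 8 × 78 = 624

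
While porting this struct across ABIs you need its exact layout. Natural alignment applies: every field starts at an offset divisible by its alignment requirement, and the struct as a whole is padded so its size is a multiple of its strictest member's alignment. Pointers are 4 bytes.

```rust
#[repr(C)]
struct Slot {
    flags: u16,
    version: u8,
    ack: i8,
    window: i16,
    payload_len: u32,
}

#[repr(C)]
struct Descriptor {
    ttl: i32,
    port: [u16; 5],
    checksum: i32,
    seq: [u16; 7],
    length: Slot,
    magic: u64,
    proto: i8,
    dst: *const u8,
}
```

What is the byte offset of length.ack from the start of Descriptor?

39

Slot: @0: flags [2B, align 2] → 2; @2: version [1B, align 1] → 3; @3: ack [1B, align 1] → 4; @4: window [2B, align 2] → 6; +2 pad (align 4); @8: payload_len [4B, align 4] → 12; size 12, align 4
@0: ttl [4B, align 4] → 4
@4: port [10B, align 2] → 14
+2 pad (align 4)
@16: checksum [4B, align 4] → 20
@20: seq [14B, align 2] → 34
+2 pad (align 4)
@36: length [12B, align 4] → 48
within Slot: ack at 3
36 + 3 = 39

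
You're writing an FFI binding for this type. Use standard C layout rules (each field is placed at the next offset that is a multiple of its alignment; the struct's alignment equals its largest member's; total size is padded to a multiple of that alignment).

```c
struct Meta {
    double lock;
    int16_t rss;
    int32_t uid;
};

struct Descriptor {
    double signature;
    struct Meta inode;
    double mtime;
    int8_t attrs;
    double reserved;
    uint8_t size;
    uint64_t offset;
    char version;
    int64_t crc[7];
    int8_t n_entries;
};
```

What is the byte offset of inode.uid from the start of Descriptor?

Meta: 0..8  lock  (8B, 8-aligned); 8..10  rss  (2B, 2-aligned); 10..12  -- padding (2B); 12..16  uid  (4B, 4-aligned); sizeof = 16, alignof = 8
0..8  signature  (8B, 8-aligned)
8..24  inode  (16B, 8-aligned)
within Meta: uid at 12
8 + 12 = 20

20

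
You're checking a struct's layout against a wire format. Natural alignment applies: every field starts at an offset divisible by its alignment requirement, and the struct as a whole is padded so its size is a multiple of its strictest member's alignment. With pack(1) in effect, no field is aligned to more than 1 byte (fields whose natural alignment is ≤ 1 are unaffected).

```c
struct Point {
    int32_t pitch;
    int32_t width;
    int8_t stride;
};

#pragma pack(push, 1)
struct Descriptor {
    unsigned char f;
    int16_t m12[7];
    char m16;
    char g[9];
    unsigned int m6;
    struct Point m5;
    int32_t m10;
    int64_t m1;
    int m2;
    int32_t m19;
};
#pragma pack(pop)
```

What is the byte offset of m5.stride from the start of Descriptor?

37

Point: @0: pitch [4B, align 4] → 4; @4: width [4B, align 4] → 8; @8: stride [1B, align 1] → 9; +3 tail pad (align 4); size 12, align 4
@0: f [1B, align 1] → 1
@1: m12 [14B, align 1] → 15
@15: m16 [1B, align 1] → 16
@16: g [9B, align 1] → 25
@25: m6 [4B, align 1] → 29
@29: m5 [12B, align 1] → 41
within Point: stride at 8
29 + 8 = 37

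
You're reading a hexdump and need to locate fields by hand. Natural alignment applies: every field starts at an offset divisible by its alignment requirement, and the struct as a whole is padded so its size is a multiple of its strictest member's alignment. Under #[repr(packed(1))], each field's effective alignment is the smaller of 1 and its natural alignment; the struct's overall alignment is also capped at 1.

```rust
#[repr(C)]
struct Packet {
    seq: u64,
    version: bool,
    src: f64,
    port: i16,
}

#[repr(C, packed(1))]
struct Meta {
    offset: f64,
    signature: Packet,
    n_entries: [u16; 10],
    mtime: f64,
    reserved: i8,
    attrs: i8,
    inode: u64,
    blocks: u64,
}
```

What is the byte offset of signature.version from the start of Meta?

Packet: 0..8  seq  (8B, 8-aligned); 8..9  version  (1B, 1-aligned); 9..16  -- padding (7B); 16..24  src  (8B, 8-aligned); 24..26  port  (2B, 2-aligned); 26..32  -- tail padding (6B); sizeof = 32, alignof = 8
0..8  offset  (8B, 1-aligned)
8..40  signature  (32B, 1-aligned)
within Packet: version at 8
8 + 8 = 16

16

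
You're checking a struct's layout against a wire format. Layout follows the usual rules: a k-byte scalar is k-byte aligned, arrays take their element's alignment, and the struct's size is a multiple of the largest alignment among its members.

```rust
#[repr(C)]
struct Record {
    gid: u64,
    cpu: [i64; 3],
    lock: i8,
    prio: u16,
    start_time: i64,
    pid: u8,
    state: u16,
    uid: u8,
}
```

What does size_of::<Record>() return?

@0: gid [8B, align 8] → 8
@8: cpu [24B, align 8] → 32
@32: lock [1B, align 1] → 33
+1 pad (align 2)
@34: prio [2B, align 2] → 36
+4 pad (align 8)
@40: start_time [8B, align 8] → 48
@48: pid [1B, align 1] → 49
+1 pad (align 2)
@50: state [2B, align 2] → 52
@52: uid [1B, align 1] → 53
+3 tail pad (align 8)
size 56, align 8

56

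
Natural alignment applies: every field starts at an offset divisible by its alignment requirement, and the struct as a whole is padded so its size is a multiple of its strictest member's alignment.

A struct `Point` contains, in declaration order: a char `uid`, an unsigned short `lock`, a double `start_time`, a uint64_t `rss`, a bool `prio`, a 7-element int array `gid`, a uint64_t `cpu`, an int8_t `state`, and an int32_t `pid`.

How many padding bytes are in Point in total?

uid at 0 (size 1, align 1) → ends 1
pad 1 to align 2 for lock
lock at 2 (size 2, align 2) → ends 4
pad 4 to align 8 for start_time
start_time at 8 (size 8, align 8) → ends 16
rss at 16 (size 8, align 8) → ends 24
prio at 24 (size 1, align 1) → ends 25
pad 3 to align 4 for gid
gid at 28 (size 28, align 4) → ends 56
cpu at 56 (size 8, align 8) → ends 64
state at 64 (size 1, align 1) → ends 65
pad 3 to align 4 for pid
pid at 68 (size 4, align 4) → ends 72
total 72 bytes, alignment 8
data bytes 61, size 72 → padding 11

11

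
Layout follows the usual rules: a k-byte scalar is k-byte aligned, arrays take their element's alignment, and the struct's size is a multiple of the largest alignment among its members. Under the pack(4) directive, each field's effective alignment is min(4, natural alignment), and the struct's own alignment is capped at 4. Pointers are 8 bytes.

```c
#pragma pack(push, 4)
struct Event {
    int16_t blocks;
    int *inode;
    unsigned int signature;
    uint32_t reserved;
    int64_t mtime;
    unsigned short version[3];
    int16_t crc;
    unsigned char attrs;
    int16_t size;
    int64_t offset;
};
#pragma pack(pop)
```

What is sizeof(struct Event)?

48

blocks at 0 (size 2, align 2) → ends 2
pad 2 to align 4 for inode
inode at 4 (size 8, align 4) → ends 12
signature at 12 (size 4, align 4) → ends 16
reserved at 16 (size 4, align 4) → ends 20
mtime at 20 (size 8, align 4) → ends 28
version at 28 (size 6, align 2) → ends 34
crc at 34 (size 2, align 2) → ends 36
attrs at 36 (size 1, align 1) → ends 37
pad 1 to align 2 for size
size at 38 (size 2, align 2) → ends 40
offset at 40 (size 8, align 4) → ends 48
total 48 bytes, alignment 4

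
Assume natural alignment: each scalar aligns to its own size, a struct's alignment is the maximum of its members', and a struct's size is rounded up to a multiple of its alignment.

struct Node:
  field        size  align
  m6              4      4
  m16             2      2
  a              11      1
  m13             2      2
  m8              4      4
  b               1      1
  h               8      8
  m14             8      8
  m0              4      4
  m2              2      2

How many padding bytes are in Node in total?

@0: m6 [4B, align 4] → 4
@4: m16 [2B, align 2] → 6
@6: a [11B, align 1] → 17
+1 pad (align 2)
@18: m13 [2B, align 2] → 20
@20: m8 [4B, align 4] → 24
@24: b [1B, align 1] → 25
+7 pad (align 8)
@32: h [8B, align 8] → 40
@40: m14 [8B, align 8] → 48
@48: m0 [4B, align 4] → 52
@52: m2 [2B, align 2] → 54
+2 tail pad (align 8)
size 56, align 8
data bytes 46, size 56 → padding 10

10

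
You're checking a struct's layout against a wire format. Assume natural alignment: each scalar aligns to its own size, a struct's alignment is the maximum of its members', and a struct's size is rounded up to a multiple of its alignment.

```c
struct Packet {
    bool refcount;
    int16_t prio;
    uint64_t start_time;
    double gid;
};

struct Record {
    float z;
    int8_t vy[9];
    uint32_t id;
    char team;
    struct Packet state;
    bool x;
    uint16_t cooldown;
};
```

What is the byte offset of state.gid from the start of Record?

Packet: @0: refcount [1B, align 1] → 1; +1 pad (align 2); @2: prio [2B, align 2] → 4; +4 pad (align 8); @8: start_time [8B, align 8] → 16; @16: gid [8B, align 8] → 24; size 24, align 8
@0: z [4B, align 4] → 4
@4: vy [9B, align 1] → 13
+3 pad (align 4)
@16: id [4B, align 4] → 20
@20: team [1B, align 1] → 21
+3 pad (align 8)
@24: state [24B, align 8] → 48
within Packet: gid at 16
24 + 16 = 40

40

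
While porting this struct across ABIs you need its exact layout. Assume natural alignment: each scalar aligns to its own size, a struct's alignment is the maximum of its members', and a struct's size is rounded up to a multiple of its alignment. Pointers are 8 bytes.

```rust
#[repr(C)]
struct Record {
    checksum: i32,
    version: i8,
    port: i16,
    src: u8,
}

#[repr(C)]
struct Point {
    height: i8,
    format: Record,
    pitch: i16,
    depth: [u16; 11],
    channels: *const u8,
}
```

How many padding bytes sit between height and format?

Record: 0..4  checksum  (4B, 4-aligned); 4..5  version  (1B, 1-aligned); 5..6  -- padding (1B); 6..8  port  (2B, 2-aligned); 8..9  src  (1B, 1-aligned); 9..12  -- tail padding (3B); sizeof = 12, alignof = 4
0..1  height  (1B, 1-aligned)
1..4  -- padding (3B)
4..16  format  (12B, 4-aligned)

3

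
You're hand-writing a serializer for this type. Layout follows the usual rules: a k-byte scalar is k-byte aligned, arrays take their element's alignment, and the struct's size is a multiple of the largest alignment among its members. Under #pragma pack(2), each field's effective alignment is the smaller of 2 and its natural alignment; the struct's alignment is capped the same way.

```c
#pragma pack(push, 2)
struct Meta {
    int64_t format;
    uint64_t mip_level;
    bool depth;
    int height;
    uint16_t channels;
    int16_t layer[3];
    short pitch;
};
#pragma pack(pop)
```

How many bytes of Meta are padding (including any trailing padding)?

@0: format [8B, align 2] → 8
@8: mip_level [8B, align 2] → 16
@16: depth [1B, align 1] → 17
+1 pad (align 2)
@18: height [4B, align 2] → 22
@22: channels [2B, align 2] → 24
@24: layer [6B, align 2] → 30
@30: pitch [2B, align 2] → 32
size 32, align 2
data bytes 31, size 32 → padding 1

1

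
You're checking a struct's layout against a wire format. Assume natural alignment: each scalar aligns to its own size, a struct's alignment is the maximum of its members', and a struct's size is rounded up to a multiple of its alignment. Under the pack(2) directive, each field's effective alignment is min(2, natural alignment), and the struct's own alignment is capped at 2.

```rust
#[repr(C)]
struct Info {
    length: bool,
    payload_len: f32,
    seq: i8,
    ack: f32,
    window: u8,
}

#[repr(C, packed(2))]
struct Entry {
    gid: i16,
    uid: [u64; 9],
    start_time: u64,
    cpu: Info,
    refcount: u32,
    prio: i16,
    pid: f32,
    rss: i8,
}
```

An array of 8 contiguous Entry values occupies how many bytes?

Info: length at 0 (size 1, align 1) → ends 1; pad 3 to align 4 for payload_len; payload_len at 4 (size 4, align 4) → ends 8; seq at 8 (size 1, align 1) → ends 9; pad 3 to align 4 for ack; ack at 12 (size 4, align 4) → ends 16; window at 16 (size 1, align 1) → ends 17; tail pad 3 to reach multiple of 4; total 20 bytes, alignment 4
gid at 0 (size 2, align 2) → ends 2
uid at 2 (size 72, align 2) → ends 74
start_time at 74 (size 8, align 2) → ends 82
cpu at 82 (size 20, align 2) → ends 102
refcount at 102 (size 4, align 2) → ends 106
prio at 106 (size 2, align 2) → ends 108
pid at 108 (size 4, align 2) → ends 112
rss at 112 (size 1, align 1) → ends 113
tail pad 1 to reach multiple of 2
total 114 bytes, alignment 2
array of 8: 8 × 114 = 912

912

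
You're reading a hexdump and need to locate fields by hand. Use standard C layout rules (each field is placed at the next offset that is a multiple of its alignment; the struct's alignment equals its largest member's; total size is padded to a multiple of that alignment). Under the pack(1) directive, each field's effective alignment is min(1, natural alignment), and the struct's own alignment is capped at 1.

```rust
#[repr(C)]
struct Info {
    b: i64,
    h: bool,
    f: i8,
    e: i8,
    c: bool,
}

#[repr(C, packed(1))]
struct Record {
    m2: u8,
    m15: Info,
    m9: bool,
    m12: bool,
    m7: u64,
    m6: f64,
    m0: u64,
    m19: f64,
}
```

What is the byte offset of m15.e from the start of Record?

11

Info: 0..8  b  (8B, 8-aligned); 8..9  h  (1B, 1-aligned); 9..10  f  (1B, 1-aligned); 10..11  e  (1B, 1-aligned); 11..12  c  (1B, 1-aligned); 12..16  -- tail padding (4B); sizeof = 16, alignof = 8
0..1  m2  (1B, 1-aligned)
1..17  m15  (16B, 1-aligned)
within Info: e at 10
1 + 10 = 11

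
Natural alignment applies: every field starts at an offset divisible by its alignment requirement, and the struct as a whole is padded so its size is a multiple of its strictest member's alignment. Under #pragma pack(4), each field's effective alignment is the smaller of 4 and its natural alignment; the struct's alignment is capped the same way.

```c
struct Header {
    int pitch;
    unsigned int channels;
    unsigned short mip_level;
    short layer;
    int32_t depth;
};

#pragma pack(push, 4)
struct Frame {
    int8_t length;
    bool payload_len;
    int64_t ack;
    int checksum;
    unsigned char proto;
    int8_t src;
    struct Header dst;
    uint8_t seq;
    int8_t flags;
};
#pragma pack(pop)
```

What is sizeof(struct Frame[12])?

Header: @0: pitch [4B, align 4] → 4; @4: channels [4B, align 4] → 8; @8: mip_level [2B, align 2] → 10; @10: layer [2B, align 2] → 12; @12: depth [4B, align 4] → 16; size 16, align 4
@0: length [1B, align 1] → 1
@1: payload_len [1B, align 1] → 2
+2 pad (align 4)
@4: ack [8B, align 4] → 12
@12: checksum [4B, align 4] → 16
@16: proto [1B, align 1] → 17
@17: src [1B, align 1] → 18
+2 pad (align 4)
@20: dst [16B, align 4] → 36
@36: seq [1B, align 1] → 37
@37: flags [1B, align 1] → 38
+2 tail pad (align 4)
size 40, align 4
array of 12: 12 × 40 = 480

480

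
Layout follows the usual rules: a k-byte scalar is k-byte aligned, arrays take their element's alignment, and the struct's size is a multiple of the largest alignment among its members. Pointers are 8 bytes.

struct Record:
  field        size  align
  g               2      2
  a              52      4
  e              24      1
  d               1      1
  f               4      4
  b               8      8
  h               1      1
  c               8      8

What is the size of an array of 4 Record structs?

448

0..2  g  (2B, 2-aligned)
2..4  -- padding (2B)
4..56  a  (52B, 4-aligned)
56..80  e  (24B, 1-aligned)
80..81  d  (1B, 1-aligned)
81..84  -- padding (3B)
84..88  f  (4B, 4-aligned)
88..96  b  (8B, 8-aligned)
96..97  h  (1B, 1-aligned)
97..104  -- padding (7B)
104..112  c  (8B, 8-aligned)
sizeof = 112, alignof = 8
array of 4: 4 × 112 = 448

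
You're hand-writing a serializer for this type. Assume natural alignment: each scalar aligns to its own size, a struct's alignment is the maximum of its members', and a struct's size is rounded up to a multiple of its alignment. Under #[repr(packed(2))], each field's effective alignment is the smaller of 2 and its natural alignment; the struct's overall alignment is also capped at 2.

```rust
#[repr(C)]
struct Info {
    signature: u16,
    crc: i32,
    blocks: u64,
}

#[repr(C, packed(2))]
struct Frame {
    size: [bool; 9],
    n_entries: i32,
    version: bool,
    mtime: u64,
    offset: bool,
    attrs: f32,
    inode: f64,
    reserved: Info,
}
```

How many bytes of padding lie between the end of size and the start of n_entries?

1

Info: signature at 0 (size 2, align 2) → ends 2; pad 2 to align 4 for crc; crc at 4 (size 4, align 4) → ends 8; blocks at 8 (size 8, align 8) → ends 16; total 16 bytes, alignment 8
size at 0 (size 9, align 1) → ends 9
pad 1 to align 2 for n_entries
n_entries at 10 (size 4, align 2) → ends 14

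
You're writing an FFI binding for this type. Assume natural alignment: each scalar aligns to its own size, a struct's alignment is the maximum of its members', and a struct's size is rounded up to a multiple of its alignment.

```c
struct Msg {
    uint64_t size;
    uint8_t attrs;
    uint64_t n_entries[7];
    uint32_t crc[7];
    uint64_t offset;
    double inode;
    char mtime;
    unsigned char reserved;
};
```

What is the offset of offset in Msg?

@0: size [8B, align 8] → 8
@8: attrs [1B, align 1] → 9
+7 pad (align 8)
@16: n_entries [56B, align 8] → 72
@72: crc [28B, align 4] → 100
+4 pad (align 8)
@104: offset [8B, align 8] → 112

104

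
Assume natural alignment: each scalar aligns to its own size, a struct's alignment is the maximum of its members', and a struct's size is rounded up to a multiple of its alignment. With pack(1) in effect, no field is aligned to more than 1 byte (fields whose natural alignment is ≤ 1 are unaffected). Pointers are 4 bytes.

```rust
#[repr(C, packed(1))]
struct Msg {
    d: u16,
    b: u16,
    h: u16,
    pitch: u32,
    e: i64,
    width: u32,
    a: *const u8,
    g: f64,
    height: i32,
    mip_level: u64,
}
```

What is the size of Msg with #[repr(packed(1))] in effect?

46

@0: d [2B, align 1] → 2
@2: b [2B, align 1] → 4
@4: h [2B, align 1] → 6
@6: pitch [4B, align 1] → 10
@10: e [8B, align 1] → 18
@18: width [4B, align 1] → 22
@22: a [4B, align 1] → 26
@26: g [8B, align 1] → 34
@34: height [4B, align 1] → 38
@38: mip_level [8B, align 1] → 46
size 46, align 1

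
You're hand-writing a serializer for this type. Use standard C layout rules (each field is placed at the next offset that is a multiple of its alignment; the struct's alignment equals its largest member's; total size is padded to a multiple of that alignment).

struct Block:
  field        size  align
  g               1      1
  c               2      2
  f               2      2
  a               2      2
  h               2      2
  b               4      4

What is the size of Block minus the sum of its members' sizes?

3

0..1  g  (1B, 1-aligned)
1..2  -- padding (1B)
2..4  c  (2B, 2-aligned)
4..6  f  (2B, 2-aligned)
6..8  a  (2B, 2-aligned)
8..10  h  (2B, 2-aligned)
10..12  -- padding (2B)
12..16  b  (4B, 4-aligned)
sizeof = 16, alignof = 4
data bytes 13, size 16 → padding 3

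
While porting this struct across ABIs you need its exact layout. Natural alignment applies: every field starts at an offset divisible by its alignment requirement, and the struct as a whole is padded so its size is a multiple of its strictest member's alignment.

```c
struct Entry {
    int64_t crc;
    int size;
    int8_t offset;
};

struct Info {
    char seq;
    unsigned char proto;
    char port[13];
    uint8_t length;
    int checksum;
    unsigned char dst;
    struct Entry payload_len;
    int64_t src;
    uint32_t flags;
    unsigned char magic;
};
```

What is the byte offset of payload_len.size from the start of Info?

32

Entry: 0..8  crc  (8B, 8-aligned); 8..12  size  (4B, 4-aligned); 12..13  offset  (1B, 1-aligned); 13..16  -- tail padding (3B); sizeof = 16, alignof = 8
0..1  seq  (1B, 1-aligned)
1..2  proto  (1B, 1-aligned)
2..15  port  (13B, 1-aligned)
15..16  length  (1B, 1-aligned)
16..20  checksum  (4B, 4-aligned)
20..21  dst  (1B, 1-aligned)
21..24  -- padding (3B)
24..40  payload_len  (16B, 8-aligned)
within Entry: size at 8
24 + 8 = 32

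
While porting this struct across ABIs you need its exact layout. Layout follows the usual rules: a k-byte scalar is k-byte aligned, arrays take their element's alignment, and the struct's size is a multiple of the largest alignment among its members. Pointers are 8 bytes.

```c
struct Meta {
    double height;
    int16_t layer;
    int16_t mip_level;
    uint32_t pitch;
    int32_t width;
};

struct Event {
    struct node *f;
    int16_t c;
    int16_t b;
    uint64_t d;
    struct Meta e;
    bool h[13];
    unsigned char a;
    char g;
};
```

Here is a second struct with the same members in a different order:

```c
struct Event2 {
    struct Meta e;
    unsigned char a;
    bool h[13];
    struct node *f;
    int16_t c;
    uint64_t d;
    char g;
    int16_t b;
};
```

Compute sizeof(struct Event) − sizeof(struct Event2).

Meta: 0..8  height  (8B, 8-aligned); 8..10  layer  (2B, 2-aligned); 10..12  mip_level  (2B, 2-aligned); 12..16  pitch  (4B, 4-aligned); 16..20  width  (4B, 4-aligned); 20..24  -- tail padding (4B); sizeof = 24, alignof = 8
0..8  f  (8B, 8-aligned)
8..10  c  (2B, 2-aligned)
10..12  b  (2B, 2-aligned)
12..16  -- padding (4B)
16..24  d  (8B, 8-aligned)
24..48  e  (24B, 8-aligned)
48..61  h  (13B, 1-aligned)
61..62  a  (1B, 1-aligned)
62..63  g  (1B, 1-aligned)
63..64  -- tail padding (1B)
sizeof = 64, alignof = 8
— Event2 —
0..24  e  (24B, 8-aligned)
24..25  a  (1B, 1-aligned)
25..38  h  (13B, 1-aligned)
38..40  -- padding (2B)
40..48  f  (8B, 8-aligned)
48..50  c  (2B, 2-aligned)
50..56  -- padding (6B)
56..64  d  (8B, 8-aligned)
64..65  g  (1B, 1-aligned)
65..66  -- padding (1B)
66..68  b  (2B, 2-aligned)
68..72  -- tail padding (4B)
sizeof = 72, alignof = 8
64 − 72 = -8

-8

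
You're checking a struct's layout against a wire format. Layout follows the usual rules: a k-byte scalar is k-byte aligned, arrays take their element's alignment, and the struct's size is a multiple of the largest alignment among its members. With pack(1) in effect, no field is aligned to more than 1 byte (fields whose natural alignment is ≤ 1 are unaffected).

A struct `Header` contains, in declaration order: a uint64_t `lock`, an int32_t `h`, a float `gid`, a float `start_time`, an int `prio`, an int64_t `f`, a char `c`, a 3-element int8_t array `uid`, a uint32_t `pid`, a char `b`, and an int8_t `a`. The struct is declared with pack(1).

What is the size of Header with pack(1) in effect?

lock at 0 (size 8, align 1) → ends 8
h at 8 (size 4, align 1) → ends 12
gid at 12 (size 4, align 1) → ends 16
start_time at 16 (size 4, align 1) → ends 20
prio at 20 (size 4, align 1) → ends 24
f at 24 (size 8, align 1) → ends 32
c at 32 (size 1, align 1) → ends 33
uid at 33 (size 3, align 1) → ends 36
pid at 36 (size 4, align 1) → ends 40
b at 40 (size 1, align 1) → ends 41
a at 41 (size 1, align 1) → ends 42
total 42 bytes, alignment 1

42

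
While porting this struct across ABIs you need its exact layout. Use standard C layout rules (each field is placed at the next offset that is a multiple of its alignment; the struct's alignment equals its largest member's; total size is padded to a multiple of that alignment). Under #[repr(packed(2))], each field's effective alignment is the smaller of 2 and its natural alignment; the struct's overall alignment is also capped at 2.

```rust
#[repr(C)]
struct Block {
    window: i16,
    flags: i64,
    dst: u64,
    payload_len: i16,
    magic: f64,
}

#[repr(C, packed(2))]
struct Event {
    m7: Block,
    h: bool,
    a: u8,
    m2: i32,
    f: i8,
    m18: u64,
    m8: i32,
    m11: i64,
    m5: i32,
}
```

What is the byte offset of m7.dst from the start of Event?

Block: window at 0 (size 2, align 2) → ends 2; pad 6 to align 8 for flags; flags at 8 (size 8, align 8) → ends 16; dst at 16 (size 8, align 8) → ends 24; payload_len at 24 (size 2, align 2) → ends 26; pad 6 to align 8 for magic; magic at 32 (size 8, align 8) → ends 40; total 40 bytes, alignment 8
m7 at 0 (size 40, align 2) → ends 40
within Block: dst at 16
0 + 16 = 16

16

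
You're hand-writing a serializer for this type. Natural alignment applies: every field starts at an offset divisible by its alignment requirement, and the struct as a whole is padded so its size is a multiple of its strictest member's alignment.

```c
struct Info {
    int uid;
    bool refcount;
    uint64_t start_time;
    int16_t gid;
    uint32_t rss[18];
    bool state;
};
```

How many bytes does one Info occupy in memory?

96 bytes

@0: uid [4B, align 4] → 4
@4: refcount [1B, align 1] → 5
+3 pad (align 8)
@8: start_time [8B, align 8] → 16
@16: gid [2B, align 2] → 18
+2 pad (align 4)
@20: rss [72B, align 4] → 92
@92: state [1B, align 1] → 93
+3 tail pad (align 8)
size 96, align 8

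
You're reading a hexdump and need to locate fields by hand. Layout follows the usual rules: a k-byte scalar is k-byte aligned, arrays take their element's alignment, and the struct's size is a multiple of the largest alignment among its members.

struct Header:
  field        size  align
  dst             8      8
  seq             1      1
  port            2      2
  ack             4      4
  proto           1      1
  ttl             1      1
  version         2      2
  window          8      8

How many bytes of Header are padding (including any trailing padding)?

5

@0: dst [8B, align 8] → 8
@8: seq [1B, align 1] → 9
+1 pad (align 2)
@10: port [2B, align 2] → 12
@12: ack [4B, align 4] → 16
@16: proto [1B, align 1] → 17
@17: ttl [1B, align 1] → 18
@18: version [2B, align 2] → 20
+4 pad (align 8)
@24: window [8B, align 8] → 32
size 32, align 8
data bytes 27, size 32 → padding 5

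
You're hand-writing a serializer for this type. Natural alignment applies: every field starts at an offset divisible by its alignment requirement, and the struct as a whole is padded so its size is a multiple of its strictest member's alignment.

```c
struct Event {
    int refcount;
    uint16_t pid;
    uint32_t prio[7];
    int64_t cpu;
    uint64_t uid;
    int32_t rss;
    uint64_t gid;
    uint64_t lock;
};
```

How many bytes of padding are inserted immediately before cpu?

@0: refcount [4B, align 4] → 4
@4: pid [2B, align 2] → 6
+2 pad (align 4)
@8: prio [28B, align 4] → 36
+4 pad (align 8)
@40: cpu [8B, align 8] → 48

4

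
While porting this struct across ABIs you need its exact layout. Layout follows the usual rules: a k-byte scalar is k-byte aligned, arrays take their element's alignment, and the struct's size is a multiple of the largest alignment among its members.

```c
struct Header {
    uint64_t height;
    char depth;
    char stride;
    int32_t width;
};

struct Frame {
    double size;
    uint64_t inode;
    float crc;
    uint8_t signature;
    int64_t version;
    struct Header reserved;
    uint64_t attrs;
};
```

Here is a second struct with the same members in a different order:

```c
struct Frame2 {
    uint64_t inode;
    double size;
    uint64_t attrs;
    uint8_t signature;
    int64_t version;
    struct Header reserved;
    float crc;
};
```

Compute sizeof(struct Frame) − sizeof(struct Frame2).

-8

Header: @0: height [8B, align 8] → 8; @8: depth [1B, align 1] → 9; @9: stride [1B, align 1] → 10; +2 pad (align 4); @12: width [4B, align 4] → 16; size 16, align 8
@0: size [8B, align 8] → 8
@8: inode [8B, align 8] → 16
@16: crc [4B, align 4] → 20
@20: signature [1B, align 1] → 21
+3 pad (align 8)
@24: version [8B, align 8] → 32
@32: reserved [16B, align 8] → 48
@48: attrs [8B, align 8] → 56
size 56, align 8
— Frame2 —
@0: inode [8B, align 8] → 8
@8: size [8B, align 8] → 16
@16: attrs [8B, align 8] → 24
@24: signature [1B, align 1] → 25
+7 pad (align 8)
@32: version [8B, align 8] → 40
@40: reserved [16B, align 8] → 56
@56: crc [4B, align 4] → 60
+4 tail pad (align 8)
size 64, align 8
56 − 64 = -8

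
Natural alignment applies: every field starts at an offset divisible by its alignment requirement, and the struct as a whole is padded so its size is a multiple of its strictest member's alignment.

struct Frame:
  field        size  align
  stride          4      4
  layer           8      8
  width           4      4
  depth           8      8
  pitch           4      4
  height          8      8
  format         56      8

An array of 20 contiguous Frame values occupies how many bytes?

@0: stride [4B, align 4] → 4
+4 pad (align 8)
@8: layer [8B, align 8] → 16
@16: width [4B, align 4] → 20
+4 pad (align 8)
@24: depth [8B, align 8] → 32
@32: pitch [4B, align 4] → 36
+4 pad (align 8)
@40: height [8B, align 8] → 48
@48: format [56B, align 8] → 104
size 104, align 8
array of 20: 20 × 104 = 2080

2080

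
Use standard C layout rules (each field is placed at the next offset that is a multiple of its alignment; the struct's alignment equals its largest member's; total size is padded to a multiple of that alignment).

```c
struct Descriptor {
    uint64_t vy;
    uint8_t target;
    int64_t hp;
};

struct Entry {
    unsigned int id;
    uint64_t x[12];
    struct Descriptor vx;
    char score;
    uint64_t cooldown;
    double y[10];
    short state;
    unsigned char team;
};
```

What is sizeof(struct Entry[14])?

Descriptor: @0: vy [8B, align 8] → 8; @8: target [1B, align 1] → 9; +7 pad (align 8); @16: hp [8B, align 8] → 24; size 24, align 8
@0: id [4B, align 4] → 4
+4 pad (align 8)
@8: x [96B, align 8] → 104
@104: vx [24B, align 8] → 128
@128: score [1B, align 1] → 129
+7 pad (align 8)
@136: cooldown [8B, align 8] → 144
@144: y [80B, align 8] → 224
@224: state [2B, align 2] → 226
@226: team [1B, align 1] → 227
+5 tail pad (align 8)
size 232, align 8
array of 14: 14 × 232 = 3248

3248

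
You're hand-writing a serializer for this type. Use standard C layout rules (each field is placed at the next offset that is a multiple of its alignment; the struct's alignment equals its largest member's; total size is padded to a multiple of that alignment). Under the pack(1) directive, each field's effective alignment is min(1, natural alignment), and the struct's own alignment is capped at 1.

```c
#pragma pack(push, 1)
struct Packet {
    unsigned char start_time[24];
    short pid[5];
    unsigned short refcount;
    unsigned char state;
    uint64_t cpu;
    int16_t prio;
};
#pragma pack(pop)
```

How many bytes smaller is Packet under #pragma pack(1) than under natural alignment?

9

natural layout:
  start_time at 0 (size 24, align 1) → ends 24
  pid at 24 (size 10, align 2) → ends 34
  refcount at 34 (size 2, align 2) → ends 36
  state at 36 (size 1, align 1) → ends 37
  pad 3 to align 8 for cpu
  cpu at 40 (size 8, align 8) → ends 48
  prio at 48 (size 2, align 2) → ends 50
  tail pad 6 to reach multiple of 8
  total 56 bytes, alignment 8
packed(1) layout:
  start_time at 0 (size 24, align 1) → ends 24
  pid at 24 (size 10, align 1) → ends 34
  refcount at 34 (size 2, align 1) → ends 36
  state at 36 (size 1, align 1) → ends 37
  cpu at 37 (size 8, align 1) → ends 45
  prio at 45 (size 2, align 1) → ends 47
  total 47 bytes, alignment 1
56 − 47 = 9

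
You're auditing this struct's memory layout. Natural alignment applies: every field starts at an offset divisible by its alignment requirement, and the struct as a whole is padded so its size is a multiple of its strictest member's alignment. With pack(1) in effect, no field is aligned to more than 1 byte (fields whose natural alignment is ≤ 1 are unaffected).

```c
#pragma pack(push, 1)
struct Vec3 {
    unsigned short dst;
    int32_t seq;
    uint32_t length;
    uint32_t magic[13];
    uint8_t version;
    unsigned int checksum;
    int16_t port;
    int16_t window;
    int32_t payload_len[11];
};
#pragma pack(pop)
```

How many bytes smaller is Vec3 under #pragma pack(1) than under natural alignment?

5

natural layout:
  @0: dst [2B, align 2] → 2
  +2 pad (align 4)
  @4: seq [4B, align 4] → 8
  @8: length [4B, align 4] → 12
  @12: magic [52B, align 4] → 64
  @64: version [1B, align 1] → 65
  +3 pad (align 4)
  @68: checksum [4B, align 4] → 72
  @72: port [2B, align 2] → 74
  @74: window [2B, align 2] → 76
  @76: payload_len [44B, align 4] → 120
  size 120, align 4
packed(1) layout:
  @0: dst [2B, align 1] → 2
  @2: seq [4B, align 1] → 6
  @6: length [4B, align 1] → 10
  @10: magic [52B, align 1] → 62
  @62: version [1B, align 1] → 63
  @63: checksum [4B, align 1] → 67
  @67: port [2B, align 1] → 69
  @69: window [2B, align 1] → 71
  @71: payload_len [44B, align 1] → 115
  size 115, align 1
120 − 115 = 5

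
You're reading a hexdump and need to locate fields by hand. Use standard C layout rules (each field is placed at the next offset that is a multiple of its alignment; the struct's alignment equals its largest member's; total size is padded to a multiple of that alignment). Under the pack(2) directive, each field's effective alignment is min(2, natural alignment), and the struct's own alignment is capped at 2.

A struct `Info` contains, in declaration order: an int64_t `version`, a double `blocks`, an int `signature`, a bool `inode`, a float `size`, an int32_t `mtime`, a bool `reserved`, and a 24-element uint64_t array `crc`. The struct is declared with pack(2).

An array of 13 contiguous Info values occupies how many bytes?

2912

version at 0 (size 8, align 2) → ends 8
blocks at 8 (size 8, align 2) → ends 16
signature at 16 (size 4, align 2) → ends 20
inode at 20 (size 1, align 1) → ends 21
pad 1 to align 2 for size
size at 22 (size 4, align 2) → ends 26
mtime at 26 (size 4, align 2) → ends 30
reserved at 30 (size 1, align 1) → ends 31
pad 1 to align 2 for crc
crc at 32 (size 192, align 2) → ends 224
total 224 bytes, alignment 2
array of 13: 13 × 224 = 2912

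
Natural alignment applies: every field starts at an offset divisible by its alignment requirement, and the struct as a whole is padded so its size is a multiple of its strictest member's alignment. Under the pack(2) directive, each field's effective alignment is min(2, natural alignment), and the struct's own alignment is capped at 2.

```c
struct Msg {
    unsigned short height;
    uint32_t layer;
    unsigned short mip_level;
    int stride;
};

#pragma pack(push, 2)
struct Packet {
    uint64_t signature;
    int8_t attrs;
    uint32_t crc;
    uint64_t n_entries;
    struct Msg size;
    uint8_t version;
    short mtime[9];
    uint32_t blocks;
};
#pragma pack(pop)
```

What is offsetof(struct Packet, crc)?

10

Msg: height at 0 (size 2, align 2) → ends 2; pad 2 to align 4 for layer; layer at 4 (size 4, align 4) → ends 8; mip_level at 8 (size 2, align 2) → ends 10; pad 2 to align 4 for stride; stride at 12 (size 4, align 4) → ends 16; total 16 bytes, alignment 4
signature at 0 (size 8, align 2) → ends 8
attrs at 8 (size 1, align 1) → ends 9
pad 1 to align 2 for crc
crc at 10 (size 4, align 2) → ends 14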